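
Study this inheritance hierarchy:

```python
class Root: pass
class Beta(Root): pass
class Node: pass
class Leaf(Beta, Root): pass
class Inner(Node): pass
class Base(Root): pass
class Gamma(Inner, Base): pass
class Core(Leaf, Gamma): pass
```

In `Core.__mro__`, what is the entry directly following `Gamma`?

Inner

L[Core] = Core + merge(L[Leaf], L[Gamma], [Leaf Gamma])
  take Leaf:  [Leaf Beta Root object] + [Gamma Inner Node Base Root object] + [Leaf Gamma]
  take Beta:  [Beta Root object] + [Gamma Inner Node Base Root object] + [Gamma]
  take Gamma:  [Root object] + [Gamma Inner Node Base Root object] + [Gamma]
  take Inner:  [Root object] + [Inner Node Base Root object]
  take Node:  [Root object] + [Node Base Root object]
  take Base:  [Root object] + [Base Root object]
  take Root:  [Root object] + [Root object]
  take object:  [object] + [object]
MRO: Core Leaf Beta Gamma Inner Node Base Root object
Gamma is at position 3; next is Inner.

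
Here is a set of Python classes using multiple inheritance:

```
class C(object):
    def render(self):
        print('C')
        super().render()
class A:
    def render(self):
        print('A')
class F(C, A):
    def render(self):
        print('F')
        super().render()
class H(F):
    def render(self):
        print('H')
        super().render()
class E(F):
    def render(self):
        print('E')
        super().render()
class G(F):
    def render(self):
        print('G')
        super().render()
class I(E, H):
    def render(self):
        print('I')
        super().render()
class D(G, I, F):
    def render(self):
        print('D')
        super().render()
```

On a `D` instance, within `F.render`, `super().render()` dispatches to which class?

C

L[D] = D + merge(L[G], L[I], L[F], [G I F])
  take G:  [G F C A object] + [I E H F C A object] + [F C A object] + [G I F]
  take I:  [F C A object] + [I E H F C A object] + [F C A object] + [I F]
  take E:  [F C A object] + [E H F C A object] + [F C A object] + [F]
  take H:  [F C A object] + [H F C A object] + [F C A object] + [F]
  take F:  [F C A object] + [F C A object] + [F C A object] + [F]
  take C:  [C A object] + [C A object] + [C A object]
  take A:  [A object] + [A object] + [A object]
  take object:  [object] + [object] + [object]
MRO: D G I E H F C A object
super() in F.render on a D instance goes to the class after F in D's MRO: C.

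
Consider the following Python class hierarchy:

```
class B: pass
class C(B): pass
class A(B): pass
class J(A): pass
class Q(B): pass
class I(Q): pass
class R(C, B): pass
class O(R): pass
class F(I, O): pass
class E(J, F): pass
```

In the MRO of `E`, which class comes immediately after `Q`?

L[E] = E + merge(L[J], L[F], [J F])
  take J:  [J A B object] + [F I Q O R C B object] + [J F]
  take A:  [A B object] + [F I Q O R C B object] + [F]
  take F:  [B object] + [F I Q O R C B object] + [F]
  take I:  [B object] + [I Q O R C B object]
  take Q:  [B object] + [Q O R C B object]
  take O:  [B object] + [O R C B object]
  take R:  [B object] + [R C B object]
  take C:  [B object] + [C B object]
  take B:  [B object] + [B object]
  take object:  [object] + [object]
MRO: E J A F I Q O R C B object
Q is at position 5; next is O.

O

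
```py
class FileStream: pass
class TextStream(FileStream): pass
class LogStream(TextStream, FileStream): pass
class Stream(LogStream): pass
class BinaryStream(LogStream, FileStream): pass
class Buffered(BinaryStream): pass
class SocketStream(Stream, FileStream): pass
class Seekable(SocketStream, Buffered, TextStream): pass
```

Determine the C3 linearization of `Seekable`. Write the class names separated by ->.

Seekable -> SocketStream -> Stream -> Buffered -> BinaryStream -> LogStream -> TextStream -> FileStream -> object

L[Seekable] = Seekable + merge(L[SocketStream], L[Buffered], L[TextStream], [SocketStream Buffered TextStream])
  take SocketStream:  [SocketStream Stream LogStream TextStream FileStream object] + [Buffered BinaryStream LogStream TextStream FileStream object] + [TextStream FileStream object] + [SocketStream Buffered TextStream]
  take Stream:  [Stream LogStream TextStream FileStream object] + [Buffered BinaryStream LogStream TextStream FileStream object] + [TextStream FileStream object] + [Buffered TextStream]
  take Buffered:  [LogStream TextStream FileStream object] + [Buffered BinaryStream LogStream TextStream FileStream object] + [TextStream FileStream object] + [Buffered TextStream]
  take BinaryStream:  [LogStream TextStream FileStream object] + [BinaryStream LogStream TextStream FileStream object] + [TextStream FileStream object] + [TextStream]
  take LogStream:  [LogStream TextStream FileStream object] + [LogStream TextStream FileStream object] + [TextStream FileStream object] + [TextStream]
  take TextStream:  [TextStream FileStream object] + [TextStream FileStream object] + [TextStream FileStream object] + [TextStream]
  take FileStream:  [FileStream object] + [FileStream object] + [FileStream object]
  take object:  [object] + [object] + [object]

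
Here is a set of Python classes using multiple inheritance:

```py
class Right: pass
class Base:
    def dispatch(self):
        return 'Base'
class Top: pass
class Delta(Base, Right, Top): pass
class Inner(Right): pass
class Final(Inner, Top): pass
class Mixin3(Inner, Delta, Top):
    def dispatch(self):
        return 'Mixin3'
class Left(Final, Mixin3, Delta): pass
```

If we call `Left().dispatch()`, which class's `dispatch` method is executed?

L[Left] = Left + merge(L[Final], L[Mixin3], L[Delta], [Final Mixin3 Delta])
  take Final:  [Final Inner Right Top object] + [Mixin3 Inner Delta Base Right Top object] + [Delta Base Right Top object] + [Final Mixin3 Delta]
  take Mixin3:  [Inner Right Top object] + [Mixin3 Inner Delta Base Right Top object] + [Delta Base Right Top object] + [Mixin3 Delta]
  take Inner:  [Inner Right Top object] + [Inner Delta Base Right Top object] + [Delta Base Right Top object] + [Delta]
  take Delta:  [Right Top object] + [Delta Base Right Top object] + [Delta Base Right Top object] + [Delta]
  take Base:  [Right Top object] + [Base Right Top object] + [Base Right Top object]
  take Right:  [Right Top object] + [Right Top object] + [Right Top object]
  take Top:  [Top object] + [Top object] + [Top object]
  take object:  [object] + [object] + [object]
MRO: Left Final Mixin3 Inner Delta Base Right Top object
dispatch is defined in: Base, Mixin3. First along the MRO is Mixin3.

Mixin3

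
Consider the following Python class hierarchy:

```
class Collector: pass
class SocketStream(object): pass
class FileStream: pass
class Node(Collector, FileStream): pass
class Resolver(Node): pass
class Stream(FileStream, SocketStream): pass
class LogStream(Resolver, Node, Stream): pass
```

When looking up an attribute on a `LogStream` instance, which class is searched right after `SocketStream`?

L[LogStream] = LogStream + merge(L[Resolver], L[Node], L[Stream], [Resolver Node Stream])
  take Resolver:  [Resolver Node Collector FileStream object] + [Node Collector FileStream object] + [Stream FileStream SocketStream object] + [Resolver Node Stream]
  take Node:  [Node Collector FileStream object] + [Node Collector FileStream object] + [Stream FileStream SocketStream object] + [Node Stream]
  take Collector:  [Collector FileStream object] + [Collector FileStream object] + [Stream FileStream SocketStream object] + [Stream]
  take Stream:  [FileStream object] + [FileStream object] + [Stream FileStream SocketStream object] + [Stream]
  take FileStream:  [FileStream object] + [FileStream object] + [FileStream SocketStream object]
  take SocketStream:  [object] + [object] + [SocketStream object]
  take object:  [object] + [object] + [object]
MRO: LogStream Resolver Node Collector Stream FileStream SocketStream object
SocketStream is at position 6; next is object.

object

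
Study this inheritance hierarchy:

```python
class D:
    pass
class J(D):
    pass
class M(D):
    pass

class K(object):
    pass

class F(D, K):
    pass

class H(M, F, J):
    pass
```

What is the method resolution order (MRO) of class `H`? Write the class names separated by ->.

L[H] = H + merge(L[M], L[F], L[J], [M F J])
  take M:  [M D object] + [F D K object] + [J D object] + [M F J]
  take F:  [D object] + [F D K object] + [J D object] + [F J]
  take J:  [D object] + [D K object] + [J D object] + [J]
  take D:  [D object] + [D K object] + [D object]
  take K:  [object] + [K object] + [object]
  take object:  [object] + [object] + [object]

H -> M -> F -> J -> D -> K -> object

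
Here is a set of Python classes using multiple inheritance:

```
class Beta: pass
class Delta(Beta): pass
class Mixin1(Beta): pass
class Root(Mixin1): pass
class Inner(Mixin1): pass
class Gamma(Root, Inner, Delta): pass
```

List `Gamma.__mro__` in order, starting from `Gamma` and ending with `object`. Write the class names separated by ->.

Gamma -> Root -> Inner -> Mixin1 -> Delta -> Beta -> object

L[Gamma] = Gamma + merge(L[Root], L[Inner], L[Delta], [Root Inner Delta])
  take Root:  [Root Mixin1 Beta object] + [Inner Mixin1 Beta object] + [Delta Beta object] + [Root Inner Delta]
  take Inner:  [Mixin1 Beta object] + [Inner Mixin1 Beta object] + [Delta Beta object] + [Inner Delta]
  take Mixin1:  [Mixin1 Beta object] + [Mixin1 Beta object] + [Delta Beta object] + [Delta]
  take Delta:  [Beta object] + [Beta object] + [Delta Beta object] + [Delta]
  take Beta:  [Beta object] + [Beta object] + [Beta object]
  take object:  [object] + [object] + [object]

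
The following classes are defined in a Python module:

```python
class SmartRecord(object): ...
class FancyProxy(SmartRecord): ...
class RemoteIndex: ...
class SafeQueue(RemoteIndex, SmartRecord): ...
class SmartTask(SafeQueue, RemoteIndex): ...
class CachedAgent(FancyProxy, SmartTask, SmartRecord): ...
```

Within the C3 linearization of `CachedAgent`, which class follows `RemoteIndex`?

SmartRecord

L[CachedAgent] = CachedAgent + merge(L[FancyProxy], L[SmartTask], L[SmartRecord], [FancyProxy SmartTask SmartRecord])
  take FancyProxy:  [FancyProxy SmartRecord object] + [SmartTask SafeQueue RemoteIndex SmartRecord object] + [SmartRecord object] + [FancyProxy SmartTask SmartRecord]
  take SmartTask:  [SmartRecord object] + [SmartTask SafeQueue RemoteIndex SmartRecord object] + [SmartRecord object] + [SmartTask SmartRecord]
  take SafeQueue:  [SmartRecord object] + [SafeQueue RemoteIndex SmartRecord object] + [SmartRecord object] + [SmartRecord]
  take RemoteIndex:  [SmartRecord object] + [RemoteIndex SmartRecord object] + [SmartRecord object] + [SmartRecord]
  take SmartRecord:  [SmartRecord object] + [SmartRecord object] + [SmartRecord object] + [SmartRecord]
  take object:  [object] + [object] + [object]
MRO: CachedAgent FancyProxy SmartTask SafeQueue RemoteIndex SmartRecord object
RemoteIndex is at position 4; next is SmartRecord.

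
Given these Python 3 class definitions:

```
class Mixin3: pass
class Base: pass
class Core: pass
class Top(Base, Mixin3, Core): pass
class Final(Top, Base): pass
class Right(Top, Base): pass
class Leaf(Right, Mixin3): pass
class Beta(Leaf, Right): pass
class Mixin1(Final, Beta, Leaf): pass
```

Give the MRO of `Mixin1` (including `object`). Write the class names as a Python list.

L[Mixin1] = Mixin1 + merge(L[Final], L[Beta], L[Leaf], [Final Beta Leaf])
  take Final:  [Final Top Base Mixin3 Core object] + [Beta Leaf Right Top Base Mixin3 Core object] + [Leaf Right Top Base Mixin3 Core object] + [Final Beta Leaf]
  take Beta:  [Top Base Mixin3 Core object] + [Beta Leaf Right Top Base Mixin3 Core object] + [Leaf Right Top Base Mixin3 Core object] + [Beta Leaf]
  take Leaf:  [Top Base Mixin3 Core object] + [Leaf Right Top Base Mixin3 Core object] + [Leaf Right Top Base Mixin3 Core object] + [Leaf]
  take Right:  [Top Base Mixin3 Core object] + [Right Top Base Mixin3 Core object] + [Right Top Base Mixin3 Core object]
  take Top:  [Top Base Mixin3 Core object] + [Top Base Mixin3 Core object] + [Top Base Mixin3 Core object]
  take Base:  [Base Mixin3 Core object] + [Base Mixin3 Core object] + [Base Mixin3 Core object]
  take Mixin3:  [Mixin3 Core object] + [Mixin3 Core object] + [Mixin3 Core object]
  take Core:  [Core object] + [Core object] + [Core object]
  take object:  [object] + [object] + [object]

[Mixin1, Final, Beta, Leaf, Right, Top, Base, Mixin3, Core, object]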